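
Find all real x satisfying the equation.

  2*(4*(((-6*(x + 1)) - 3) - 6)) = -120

Step 1. [2*(4*(((-6*(x + 1)) - 3) - 6)) = -120] divide by the outer 2 ⇒ div: 4*(((-6*(x + 1)) - 3) - 6) = -60.
Step 2. [4*(((-6*(x + 1)) - 3) - 6) = -60] LHS = 4·(…); ÷4 both sides, so div: ((-6*(x + 1)) - 3) - 6 = -15.
Step 3. [((-6*(x + 1)) - 3) - 6 = -15] add 6: x sits inside (… - 6). So sub: (-6*(x + 1)) - 3 = -9.
Step 4. [(-6*(x + 1)) - 3 = -9] the outer -3 inverts by adding 3, so sub: -6*(x + 1) = -6.
Step 5. [-6*(x + 1) = -6] leading coefficient -6: divide by -6 ⇒ div: x + 1 = 1.
Step 6. [x + 1 = 1] 1 comes off first (subtract 1). So sub: x = 0.

Answer: x ∈ {0}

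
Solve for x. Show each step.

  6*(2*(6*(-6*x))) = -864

Step 1. [6*(2*(6*(-6*x))) = -864] LHS = 6·(…); ÷6 both sides, so div: 2*(6*(-6*x)) = -144.
Step 2. [2*(6*(-6*x)) = -144] LHS = 2·(…); ÷2 both sides, so div: 6*(-6*x) = -72.
Step 3. [6*(-6*x) = -72] LHS = 6·(…); ÷6 both sides, so div: -6*x = -12.
Step 4. [-6*x = -12] leading coefficient -6: divide by -6. So div: x = 2.

Answer: x ∈ {2}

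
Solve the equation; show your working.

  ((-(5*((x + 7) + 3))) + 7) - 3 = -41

Step 1. [((-(5*((x + 7) + 3))) + 7) - 3 = -41] -3 is outermost — add 3 both sides ⇒ sub: (-(5*((x + 7) + 3))) + 7 = -38.
Step 2. [(-(5*((x + 7) + 3))) + 7 = -38] +7 is outermost — subtract 7 both sides. So sub: -(5*((x + 7) + 3)) = -45.
Step 3. [-(5*((x + 7) + 3)) = -45] leading − — multiply by −1, so neg: 5*((x + 7) + 3) = 45.
Step 4. [5*((x + 7) + 3) = 45] divide by the outer 5, so div: (x + 7) + 3 = 9.
Step 5. [(x + 7) + 3 = 9] +3 is outermost — subtract 3 both sides. So sub: x + 7 = 6.
Step 6. [x + 7 = 6] peel the +7: subtract 7 from each side, so sub: x = -1.

Answer: x ∈ {-1}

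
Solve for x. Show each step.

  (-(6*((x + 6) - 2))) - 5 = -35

Step 1. [(-(6*((x + 6) - 2))) - 5 = -35] add 5: x sits inside (… - 5), so sub: -(6*((x + 6) - 2)) = -30.
Step 2. [-(6*((x + 6) - 2)) = -30] LHS negated; negate both sides. So neg: 6*((x + 6) - 2) = 30.
Step 3. [6*((x + 6) - 2) = 30] LHS = 6·(…); ÷6 both sides ⇒ div: (x + 6) - 2 = 5.
Step 4. [(x + 6) - 2 = 5] 2 comes off first (add 2), so sub: x + 6 = 7.
Step 5. [x + 6 = 7] peel the +6: subtract 6 from each side, so sub: x = 1.

Answer: x ∈ {1}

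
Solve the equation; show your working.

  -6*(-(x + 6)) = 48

Step 1. [-6*(-(x + 6)) = 48] divide by the outer -6 ⇒ div: -(x + 6) = -8.
Step 2. [-(x + 6) = -8] LHS negated; negate both sides. So neg: x + 6 = 8.
Step 3. [x + 6 = 8] subtract 6: x sits inside (… + 6). So sub: x = 2.

Answer: x ∈ {2}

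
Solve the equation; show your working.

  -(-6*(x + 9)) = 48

Step 1. [-(-6*(x + 9)) = 48] LHS negated; negate both sides. So neg: -6*(x + 9) = -48.
Step 2. [-6*(x + 9) = -48] -6·(inner) — divide through by -6 ⇒ div: x + 9 = 8.
Step 3. [x + 9 = 8] the outer +9 inverts by subtracting 9 ⇒ sub: x = -1.

Answer: x ∈ {-1}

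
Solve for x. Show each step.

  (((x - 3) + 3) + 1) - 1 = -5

Step 1. [(((x - 3) + 3) + 1) - 1 = -5] add 1: x sits inside (… - 1) ⇒ sub: ((x - 3) + 3) + 1 = -4.
Step 2. [((x - 3) + 3) + 1 = -4] the outer +1 inverts by subtracting 1 ⇒ sub: (x - 3) + 3 = -5.
Step 3. [(x - 3) + 3 = -5] the outer +3 inverts by subtracting 3, so sub: x - 3 = -8.
Step 4. [x - 3 = -8] -3 is outermost — add 3 both sides ⇒ sub: x = -5.

Answer: x ∈ {-5}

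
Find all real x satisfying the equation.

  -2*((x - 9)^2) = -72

Step 1. [-2*((x - 9)^2) = -72] -2 out front; divide by -2. So div: (x - 9)^2 = 36.
Step 2. [(x - 9)^2 = 36] 36 ≥ 0, LHS is (·)² — take ±√. So sqrt: x - 9 = 6 or -6.
Step 3. [x - 9 = 6 or -6] -9 is outermost — add 9 both sides, so sub: x = 15 or 3.

Answer: x ∈ {3, 15}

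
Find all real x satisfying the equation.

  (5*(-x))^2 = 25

Step 1. [(5*(-x))^2 = 25] 25 ≥ 0, LHS is (·)² — take ±√. So sqrt: 5*(-x) = 5 or -5.
Step 2. [5*(-x) = 5 or -5] leading coefficient 5: divide by 5. So div: -x = 1 or -1.
Step 3. [-x = 1 or -1] flip signs both sides. So neg: x = -1 or 1.

Answer: x ∈ {-1, 1}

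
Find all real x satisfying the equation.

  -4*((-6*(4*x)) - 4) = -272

Step 1. [-4*((-6*(4*x)) - 4) = -272] -4·(inner) — divide through by -4. So div: (-6*(4*x)) - 4 = 68.
Step 2. [(-6*(4*x)) - 4 = 68] 4 comes off first (add 4), so sub: -6*(4*x) = 72.
Step 3. [-6*(4*x) = 72] leading coefficient -6: divide by -6 ⇒ div: 4*x = -12.
Step 4. [4*x = -12] leading coefficient 4: divide by 4. So div: x = -3.

Answer: x ∈ {-3}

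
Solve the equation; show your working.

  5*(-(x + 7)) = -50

Step 1. [5*(-(x + 7)) = -50] divide by the outer 5 ⇒ div: -(x + 7) = -10.
Step 2. [-(x + 7) = -10] leading − — multiply by −1 ⇒ neg: x + 7 = 10.
Step 3. [x + 7 = 10] subtract 7: x sits inside (… + 7), so sub: x = 3.

Answer: x ∈ {3}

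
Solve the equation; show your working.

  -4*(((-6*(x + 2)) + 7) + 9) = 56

Step 1. [-4*(((-6*(x + 2)) + 7) + 9) = 56] LHS = -4·(…); ÷-4 both sides, so div: ((-6*(x + 2)) + 7) + 9 = -14.
Step 2. [((-6*(x + 2)) + 7) + 9 = -14] subtract 9: x sits inside (… + 9) ⇒ sub: (-6*(x + 2)) + 7 = -23.
Step 3. [(-6*(x + 2)) + 7 = -23] the outer +7 inverts by subtracting 7 ⇒ sub: -6*(x + 2) = -30.
Step 4. [-6*(x + 2) = -30] -6·(inner) — divide through by -6. So div: x + 2 = 5.
Step 5. [x + 2 = 5] the outer +2 inverts by subtracting 2, so sub: x = 3.

Answer: x ∈ {3}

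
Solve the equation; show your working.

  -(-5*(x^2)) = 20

Step 1. [-(-5*(x^2)) = 20] leading − — multiply by −1, so neg: -5*(x^2) = -20.
Step 2. [-5*(x^2) = -20] -5·(inner) — divide through by -5. So div: x^2 = 4.
Step 3. [x^2 = 4] √ both sides: 4 ≥ 0 gives two branches. So sqrt: x = 2 or -2.

Answer: x ∈ {-2, 2}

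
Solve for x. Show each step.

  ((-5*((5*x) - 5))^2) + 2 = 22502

Step 1. [((-5*((5*x) - 5))^2) + 2 = 22502] subtract 2: x sits inside (… + 2), so sub: (-5*((5*x) - 5))^2 = 22500.
Step 2. [(-5*((5*x) - 5))^2 = 22500] 22500 ≥ 0, LHS is (·)² — take ±√, so sqrt: -5*((5*x) - 5) = 150 or -150.
Step 3. [-5*((5*x) - 5) = 150 or -150] -5·(inner) — divide through by -5. So div: (5*x) - 5 = -30 or 30.
Step 4. [(5*x) - 5 = -30 or 30] 5 divides every term; factor it out ⇒ factor: x - 1 = -6 or 6.
Step 5. [x - 1 = -6 or 6] peel the -1: add 1 from each side ⇒ sub: x = -5 or 7.

Answer: x ∈ {-5, 7}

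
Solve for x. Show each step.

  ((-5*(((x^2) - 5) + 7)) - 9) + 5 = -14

Step 1. [((-5*(((x^2) - 5) + 7)) - 9) + 5 = -14] the outer +5 inverts by subtracting 5, so sub: (-5*(((x^2) - 5) + 7)) - 9 = -19.
Step 2. [(-5*(((x^2) - 5) + 7)) - 9 = -19] the outer -9 inverts by adding 9, so sub: -5*(((x^2) - 5) + 7) = -10.
Step 3. [-5*(((x^2) - 5) + 7) = -10] -5·(inner) — divide through by -5 ⇒ div: ((x^2) - 5) + 7 = 2.
Step 4. [((x^2) - 5) + 7 = 2] the outer +7 inverts by subtracting 7, so sub: (x^2) - 5 = -5.
Step 5. [(x^2) - 5 = -5] the outer -5 inverts by adding 5, so sub: x^2 = 0.
Step 6. [x^2 = 0] LHS squared, RHS 0 ≥ 0: apply √ (±) ⇒ sqrt: x = 0.

Answer: x ∈ {0}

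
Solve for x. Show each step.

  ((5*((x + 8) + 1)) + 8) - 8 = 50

Step 1. [((5*((x + 8) + 1)) + 8) - 8 = 50] 8 comes off first (add 8), so sub: (5*((x + 8) + 1)) + 8 = 58.
Step 2. [(5*((x + 8) + 1)) + 8 = 58] 8 comes off first (subtract 8). So sub: 5*((x + 8) + 1) = 50.
Step 3. [5*((x + 8) + 1) = 50] leading coefficient 5: divide by 5, so div: (x + 8) + 1 = 10.
Step 4. [(x + 8) + 1 = 10] +1 is outermost — subtract 1 both sides. So sub: x + 8 = 9.
Step 5. [x + 8 = 9] peel the +8: subtract 8 from each side ⇒ sub: x = 1.

Answer: x ∈ {1}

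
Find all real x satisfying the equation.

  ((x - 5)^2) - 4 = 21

Step 1. [((x - 5)^2) - 4 = 21] 4 comes off first (add 4) ⇒ sub: (x - 5)^2 = 25.
Step 2. [(x - 5)^2 = 25] 25 ≥ 0, LHS is (·)² — take ±√. So sqrt: x - 5 = 5 or -5.
Step 3. [x - 5 = 5 or -5] the outer -5 inverts by adding 5, so sub: x = 10 or 0.

Answer: x ∈ {0, 10}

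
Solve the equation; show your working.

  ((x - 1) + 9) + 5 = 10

Step 1. [((x - 1) + 9) + 5 = 10] peel the +5: subtract 5 from each side, so sub: (x - 1) + 9 = 5.
Step 2. [(x - 1) + 9 = 5] +9 is outermost — subtract 9 both sides ⇒ sub: x - 1 = -4.
Step 3. [x - 1 = -4] add 1: x sits inside (… - 1) ⇒ sub: x = -3.

Answer: x ∈ {-3}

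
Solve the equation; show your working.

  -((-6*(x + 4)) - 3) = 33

Step 1. [-((-6*(x + 4)) - 3) = 33] flip signs both sides, so neg: (-6*(x + 4)) - 3 = -33.
Step 2. [(-6*(x + 4)) - 3 = -33] peel the -3: add 3 from each side. So sub: -6*(x + 4) = -30.
Step 3. [-6*(x + 4) = -30] LHS = -6·(…); ÷-6 both sides. So div: x + 4 = 5.
Step 4. [x + 4 = 5] the outer +4 inverts by subtracting 4, so sub: x = 1.

Answer: x ∈ {1}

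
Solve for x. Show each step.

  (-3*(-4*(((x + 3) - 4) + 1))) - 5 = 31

Step 1. [(-3*(-4*(((x + 3) - 4) + 1))) - 5 = 31] peel the -5: add 5 from each side, so sub: -3*(-4*(((x + 3) - 4) + 1)) = 36.
Step 2. [-3*(-4*(((x + 3) - 4) + 1)) = 36] divide by the outer -3. So div: -4*(((x + 3) - 4) + 1) = -12.
Step 3. [-4*(((x + 3) - 4) + 1) = -12] divide by the outer -4 ⇒ div: ((x + 3) - 4) + 1 = 3.
Step 4. [((x + 3) - 4) + 1 = 3] subtract 1: x sits inside (… + 1). So sub: (x + 3) - 4 = 2.
Step 5. [(x + 3) - 4 = 2] add 4: x sits inside (… - 4), so sub: x + 3 = 6.
Step 6. [x + 3 = 6] +3 is outermost — subtract 3 both sides, so sub: x = 3.

Answer: x ∈ {3}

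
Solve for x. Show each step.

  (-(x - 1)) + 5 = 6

Step 1. [(-(x - 1)) + 5 = 6] subtract 5: x sits inside (… + 5), so sub: -(x - 1) = 1.
Step 2. [-(x - 1) = 1] leading − — multiply by −1, so neg: x - 1 = -1.
Step 3. [x - 1 = -1] the outer -1 inverts by adding 1. So sub: x = 0.

Answer: x ∈ {0}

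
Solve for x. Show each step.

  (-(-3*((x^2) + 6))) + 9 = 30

Step 1. [(-(-3*((x^2) + 6))) + 9 = 30] +9 is outermost — subtract 9 both sides, so sub: -(-3*((x^2) + 6)) = 21.
Step 2. [-(-3*((x^2) + 6)) = 21] leading − — multiply by −1. So neg: -3*((x^2) + 6) = -21.
Step 3. [-3*((x^2) + 6) = -21] LHS = -3·(…); ÷-3 both sides, so div: (x^2) + 6 = 7.
Step 4. [(x^2) + 6 = 7] +6 is outermost — subtract 6 both sides. So sub: x^2 = 1.
Step 5. [x^2 = 1] √ both sides: 1 ≥ 0 gives two branches ⇒ sqrt: x = 1 or -1.

Answer: x ∈ {-1, 1}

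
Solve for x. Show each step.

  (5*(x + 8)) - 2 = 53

Step 1. [(5*(x + 8)) - 2 = 53] 2 comes off first (add 2) ⇒ sub: 5*(x + 8) = 55.
Step 2. [5*(x + 8) = 55] leading coefficient 5: divide by 5. So div: x + 8 = 11.
Step 3. [x + 8 = 11] the outer +8 inverts by subtracting 8 ⇒ sub: x = 3.

Answer: x ∈ {3}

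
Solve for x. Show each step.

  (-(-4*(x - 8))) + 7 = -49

Step 1. [(-(-4*(x - 8))) + 7 = -49] peel the +7: subtract 7 from each side, so sub: -(-4*(x - 8)) = -56.
Step 2. [-(-4*(x - 8)) = -56] flip signs both sides, so neg: -4*(x - 8) = 56.
Step 3. [-4*(x - 8) = 56] leading coefficient -4: divide by -4 ⇒ div: x - 8 = -14.
Step 4. [x - 8 = -14] peel the -8: add 8 from each side ⇒ sub: x = -6.

Answer: x ∈ {-6}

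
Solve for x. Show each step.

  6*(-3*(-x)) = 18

Step 1. [6*(-3*(-x)) = 18] leading coefficient 6: divide by 6 ⇒ div: -3*(-x) = 3.
Step 2. [-3*(-x) = 3] leading coefficient -3: divide by -3 ⇒ div: -x = -1.
Step 3. [-x = -1] flip signs both sides. So neg: x = 1.

Answer: x ∈ {1}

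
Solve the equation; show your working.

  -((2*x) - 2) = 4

Step 1. [-((2*x) - 2) = 4] leading − — multiply by −1. So neg: (2*x) - 2 = -4.
Step 2. [(2*x) - 2 = -4] the outer -2 inverts by adding 2 ⇒ sub: 2*x = -2.
Step 3. [2*x = -2] LHS = 2·(…); ÷2 both sides, so div: x = -1.

Answer: x ∈ {-1}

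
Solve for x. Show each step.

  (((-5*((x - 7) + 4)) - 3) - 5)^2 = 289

Step 1. [(((-5*((x - 7) + 4)) - 3) - 5)^2 = 289] LHS squared, RHS 289 ≥ 0: apply √ (±) ⇒ sqrt: ((-5*((x - 7) + 4)) - 3) - 5 = 17 or -17.
Step 2. [((-5*((x - 7) + 4)) - 3) - 5 = 17 or -17] -5 is outermost — add 5 both sides, so sub: (-5*((x - 7) + 4)) - 3 = 22 or -12.
Step 3. [(-5*((x - 7) + 4)) - 3 = 22 or -12] peel the -3: add 3 from each side. So sub: -5*((x - 7) + 4) = 25 or -9.
Step 4. [-5*((x - 7) + 4) = 25 or -9] LHS = -5·(…); ÷-5 both sides, so div: (x - 7) + 4 = -5 or 9/5.
Step 5. [(x - 7) + 4 = -5 or 9/5] subtract 4: x sits inside (… + 4) ⇒ sub: x - 7 = -9 or -11/5.
Step 6. [x - 7 = -9 or -11/5] -7 is outermost — add 7 both sides. So sub: x = -2 or 24/5.

Answer: x ∈ {-2, 24/5}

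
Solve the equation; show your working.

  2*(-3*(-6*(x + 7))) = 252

Step 1. [2*(-3*(-6*(x + 7))) = 252] 2·(inner) — divide through by 2 ⇒ div: -3*(-6*(x + 7)) = 126.
Step 2. [-3*(-6*(x + 7)) = 126] divide by the outer -3 ⇒ div: -6*(x + 7) = -42.
Step 3. [-6*(x + 7) = -42] leading coefficient -6: divide by -6. So div: x + 7 = 7.
Step 4. [x + 7 = 7] the outer +7 inverts by subtracting 7, so sub: x = 0.

Answer: x ∈ {0}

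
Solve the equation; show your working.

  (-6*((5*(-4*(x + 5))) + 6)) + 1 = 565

Step 1. [(-6*((5*(-4*(x + 5))) + 6)) + 1 = 565] the outer +1 inverts by subtracting 1. So sub: -6*((5*(-4*(x + 5))) + 6) = 564.
Step 2. [-6*((5*(-4*(x + 5))) + 6) = 564] divide by the outer -6, so div: (5*(-4*(x + 5))) + 6 = -94.
Step 3. [(5*(-4*(x + 5))) + 6 = -94] peel the +6: subtract 6 from each side ⇒ sub: 5*(-4*(x + 5)) = -100.
Step 4. [5*(-4*(x + 5)) = -100] 5·(inner) — divide through by 5, so div: -4*(x + 5) = -20.
Step 5. [-4*(x + 5) = -20] -4 out front; divide by -4. So div: x + 5 = 5.
Step 6. [x + 5 = 5] 5 comes off first (subtract 5), so sub: x = 0.

Answer: x ∈ {0}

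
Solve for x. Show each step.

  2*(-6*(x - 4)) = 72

Step 1. [2*(-6*(x - 4)) = 72] LHS = 2·(…); ÷2 both sides, so div: -6*(x - 4) = 36.
Step 2. [-6*(x - 4) = 36] leading coefficient -6: divide by -6. So div: x - 4 = -6.
Step 3. [x - 4 = -6] -4 is outermost — add 4 both sides. So sub: x = -2.

Answer: x ∈ {-2}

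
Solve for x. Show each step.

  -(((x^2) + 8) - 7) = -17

Step 1. [-(((x^2) + 8) - 7) = -17] flip signs both sides ⇒ neg: ((x^2) + 8) - 7 = 17.
Step 2. [((x^2) + 8) - 7 = 17] the outer -7 inverts by adding 7. So sub: (x^2) + 8 = 24.
Step 3. [(x^2) + 8 = 24] +8 is outermost — subtract 8 both sides. So sub: x^2 = 16.
Step 4. [x^2 = 16] √ both sides: 16 ≥ 0 gives two branches. So sqrt: x = 4 or -4.

Answer: x ∈ {-4, 4}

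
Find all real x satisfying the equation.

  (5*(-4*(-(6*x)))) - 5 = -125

Step 1. [(5*(-4*(-(6*x)))) - 5 = -125] common factor 5 (LHS and -125) — divide through. So factor: (-4*(-(6*x))) - 1 = -25.
Step 2. [(-4*(-(6*x))) - 1 = -25] 1 comes off first (add 1). So sub: -4*(-(6*x)) = -24.
Step 3. [-4*(-(6*x)) = -24] divide by the outer -4. So div: -(6*x) = 6.
Step 4. [-(6*x) = 6] leading − — multiply by −1. So neg: 6*x = -6.
Step 5. [6*x = -6] 6 out front; divide by 6, so div: x = -1.

Answer: x ∈ {-1}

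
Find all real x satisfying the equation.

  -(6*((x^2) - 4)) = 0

Step 1. [-(6*((x^2) - 4)) = 0] leading − — multiply by −1 ⇒ neg: 6*((x^2) - 4) = 0.
Step 2. [6*((x^2) - 4) = 0] leading coefficient 6: divide by 6 ⇒ div: (x^2) - 4 = 0.
Step 3. [(x^2) - 4 = 0] 4 comes off first (add 4) ⇒ sub: x^2 = 4.
Step 4. [x^2 = 4] √ both sides: 4 ≥ 0 gives two branches ⇒ sqrt: x = 2 or -2.

Answer: x ∈ {-2, 2}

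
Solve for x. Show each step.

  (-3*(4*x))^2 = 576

Step 1. [(-3*(4*x))^2 = 576] LHS squared, RHS 576 ≥ 0: apply √ (±) ⇒ sqrt: -3*(4*x) = 24 or -24.
Step 2. [-3*(4*x) = 24 or -24] leading coefficient -3: divide by -3, so div: 4*x = -8 or 8.
Step 3. [4*x = -8 or 8] divide by the outer 4 ⇒ div: x = -2 or 2.

Answer: x ∈ {-2, 2}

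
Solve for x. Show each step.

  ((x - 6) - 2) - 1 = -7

Step 1. [((x - 6) - 2) - 1 = -7] peel the -1: add 1 from each side. So sub: (x - 6) - 2 = -6.
Step 2. [(x - 6) - 2 = -6] the outer -2 inverts by adding 2 ⇒ sub: x - 6 = -4.
Step 3. [x - 6 = -4] add 6: x sits inside (… - 6), so sub: x = 2.

Answer: x ∈ {2}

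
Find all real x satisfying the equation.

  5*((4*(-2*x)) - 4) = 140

Step 1. [5*((4*(-2*x)) - 4) = 140] 5 out front; divide by 5. So div: (4*(-2*x)) - 4 = 28.
Step 2. [(4*(-2*x)) - 4 = 28] common factor 4 (LHS and 28) — divide through ⇒ factor: (-2*x) - 1 = 7.
Step 3. [(-2*x) - 1 = 7] add 1: x sits inside (… - 1), so sub: -2*x = 8.
Step 4. [-2*x = 8] -2 out front; divide by -2, so div: x = -4.

Answer: x ∈ {-4}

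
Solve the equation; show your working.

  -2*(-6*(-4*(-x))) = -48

Step 1. [-2*(-6*(-4*(-x))) = -48] -2·(inner) — divide through by -2. So div: -6*(-4*(-x)) = 24.
Step 2. [-6*(-4*(-x)) = 24] divide by the outer -6. So div: -4*(-x) = -4.
Step 3. [-4*(-x) = -4] divide by the outer -4. So div: -x = 1.
Step 4. [-x = 1] flip signs both sides. So neg: x = -1.

Answer: x ∈ {-1}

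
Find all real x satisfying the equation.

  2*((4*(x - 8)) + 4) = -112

Step 1. [2*((4*(x - 8)) + 4) = -112] 2 out front; divide by 2. So div: (4*(x - 8)) + 4 = -56.
Step 2. [(4*(x - 8)) + 4 = -56] 4 comes off first (subtract 4). So sub: 4*(x - 8) = -60.
Step 3. [4*(x - 8) = -60] 4 out front; divide by 4 ⇒ div: x - 8 = -15.
Step 4. [x - 8 = -15] 8 comes off first (add 8) ⇒ sub: x = -7.

Answer: x ∈ {-7}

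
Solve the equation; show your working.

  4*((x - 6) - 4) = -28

Step 1. [4*((x - 6) - 4) = -28] divide by the outer 4, so div: (x - 6) - 4 = -7.
Step 2. [(x - 6) - 4 = -7] -4 is outermost — add 4 both sides, so sub: x - 6 = -3.
Step 3. [x - 6 = -3] peel the -6: add 6 from each side. So sub: x = 3.

Answer: x ∈ {3}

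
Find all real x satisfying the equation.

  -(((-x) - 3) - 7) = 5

Step 1. [-(((-x) - 3) - 7) = 5] leading − — multiply by −1, so neg: ((-x) - 3) - 7 = -5.
Step 2. [((-x) - 3) - 7 = -5] -7 is outermost — add 7 both sides. So sub: (-x) - 3 = 2.
Step 3. [(-x) - 3 = 2] add 3: x sits inside (… - 3) ⇒ sub: -x = 5.
Step 4. [-x = 5] LHS negated; negate both sides, so neg: x = -5.

Answer: x ∈ {-5}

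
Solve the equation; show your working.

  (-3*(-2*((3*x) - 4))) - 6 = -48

Step 1. [(-3*(-2*((3*x) - 4))) - 6 = -48] -3 divides every term; factor it out ⇒ factor: (-2*((3*x) - 4)) + 2 = 16.
Step 2. [(-2*((3*x) - 4)) + 2 = 16] +2 is outermost — subtract 2 both sides ⇒ sub: -2*((3*x) - 4) = 14.
Step 3. [-2*((3*x) - 4) = 14] divide by the outer -2 ⇒ div: (3*x) - 4 = -7.
Step 4. [(3*x) - 4 = -7] 4 comes off first (add 4) ⇒ sub: 3*x = -3.
Step 5. [3*x = -3] 3·(inner) — divide through by 3. So div: x = -1.

Answer: x ∈ {-1}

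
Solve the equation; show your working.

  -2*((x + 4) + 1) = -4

Step 1. [-2*((x + 4) + 1) = -4] -2·(inner) — divide through by -2 ⇒ div: (x + 4) + 1 = 2.
Step 2. [(x + 4) + 1 = 2] +1 is outermost — subtract 1 both sides, so sub: x + 4 = 1.
Step 3. [x + 4 = 1] subtract 4: x sits inside (… + 4) ⇒ sub: x = -3.

Answer: x ∈ {-3}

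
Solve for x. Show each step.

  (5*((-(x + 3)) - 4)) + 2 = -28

Step 1. [(5*((-(x + 3)) - 4)) + 2 = -28] peel the +2: subtract 2 from each side, so sub: 5*((-(x + 3)) - 4) = -30.
Step 2. [5*((-(x + 3)) - 4) = -30] leading coefficient 5: divide by 5 ⇒ div: (-(x + 3)) - 4 = -6.
Step 3. [(-(x + 3)) - 4 = -6] peel the -4: add 4 from each side, so sub: -(x + 3) = -2.
Step 4. [-(x + 3) = -2] LHS negated; negate both sides. So neg: x + 3 = 2.
Step 5. [x + 3 = 2] 3 comes off first (subtract 3) ⇒ sub: x = -1.

Answer: x ∈ {-1}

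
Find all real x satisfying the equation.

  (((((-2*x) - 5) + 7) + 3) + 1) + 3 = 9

Step 1. [(((((-2*x) - 5) + 7) + 3) + 1) + 3 = 9] the outer +3 inverts by subtracting 3. So sub: ((((-2*x) - 5) + 7) + 3) + 1 = 6.
Step 2. [((((-2*x) - 5) + 7) + 3) + 1 = 6] the outer +1 inverts by subtracting 1. So sub: (((-2*x) - 5) + 7) + 3 = 5.
Step 3. [(((-2*x) - 5) + 7) + 3 = 5] the outer +3 inverts by subtracting 3. So sub: ((-2*x) - 5) + 7 = 2.
Step 4. [((-2*x) - 5) + 7 = 2] subtract 7: x sits inside (… + 7). So sub: (-2*x) - 5 = -5.
Step 5. [(-2*x) - 5 = -5] 5 comes off first (add 5) ⇒ sub: -2*x = 0.
Step 6. [-2*x = 0] -2 out front; divide by -2 ⇒ div: x = 0.

Answer: x ∈ {0}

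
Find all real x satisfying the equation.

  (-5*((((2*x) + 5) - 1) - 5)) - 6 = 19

Step 1. [(-5*((((2*x) + 5) - 1) - 5)) - 6 = 19] the outer -6 inverts by adding 6, so sub: -5*((((2*x) + 5) - 1) - 5) = 25.
Step 2. [-5*((((2*x) + 5) - 1) - 5) = 25] leading coefficient -5: divide by -5 ⇒ div: (((2*x) + 5) - 1) - 5 = -5.
Step 3. [(((2*x) + 5) - 1) - 5 = -5] 5 comes off first (add 5). So sub: ((2*x) + 5) - 1 = 0.
Step 4. [((2*x) + 5) - 1 = 0] the outer -1 inverts by adding 1, so sub: (2*x) + 5 = 1.
Step 5. [(2*x) + 5 = 1] peel the +5: subtract 5 from each side ⇒ sub: 2*x = -4.
Step 6. [2*x = -4] 2 out front; divide by 2 ⇒ div: x = -2.

Answer: x ∈ {-2}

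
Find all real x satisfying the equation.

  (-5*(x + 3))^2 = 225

Step 1. [(-5*(x + 3))^2 = 225] LHS squared, RHS 225 ≥ 0: apply √ (±) ⇒ sqrt: -5*(x + 3) = 15 or -15.
Step 2. [-5*(x + 3) = 15 or -15] -5·(inner) — divide through by -5 ⇒ div: x + 3 = -3 or 3.
Step 3. [x + 3 = -3 or 3] 3 comes off first (subtract 3) ⇒ sub: x = -6 or 0.

Answer: x ∈ {-6, 0}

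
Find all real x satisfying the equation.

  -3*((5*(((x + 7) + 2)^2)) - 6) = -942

Step 1. [-3*((5*(((x + 7) + 2)^2)) - 6) = -942] -3·(inner) — divide through by -3. So div: (5*(((x + 7) + 2)^2)) - 6 = 314.
Step 2. [(5*(((x + 7) + 2)^2)) - 6 = 314] the outer -6 inverts by adding 6, so sub: 5*(((x + 7) + 2)^2) = 320.
Step 3. [5*(((x + 7) + 2)^2) = 320] divide by the outer 5, so div: ((x + 7) + 2)^2 = 64.
Step 4. [((x + 7) + 2)^2 = 64] √ both sides: 64 ≥ 0 gives two branches. So sqrt: (x + 7) + 2 = 8 or -8.
Step 5. [(x + 7) + 2 = 8 or -8] the outer +2 inverts by subtracting 2. So sub: x + 7 = 6 or -10.
Step 6. [x + 7 = 6 or -10] peel the +7: subtract 7 from each side ⇒ sub: x = -1 or -17.

Answer: x ∈ {-17, -1}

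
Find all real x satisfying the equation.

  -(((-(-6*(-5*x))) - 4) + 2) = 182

Step 1. [-(((-(-6*(-5*x))) - 4) + 2) = 182] flip signs both sides. So neg: ((-(-6*(-5*x))) - 4) + 2 = -182.
Step 2. [((-(-6*(-5*x))) - 4) + 2 = -182] +2 is outermost — subtract 2 both sides, so sub: (-(-6*(-5*x))) - 4 = -184.
Step 3. [(-(-6*(-5*x))) - 4 = -184] 4 comes off first (add 4) ⇒ sub: -(-6*(-5*x)) = -180.
Step 4. [-(-6*(-5*x)) = -180] flip signs both sides ⇒ neg: -6*(-5*x) = 180.
Step 5. [-6*(-5*x) = 180] LHS = -6·(…); ÷-6 both sides. So div: -5*x = -30.
Step 6. [-5*x = -30] -5 out front; divide by -5, so div: x = 6.

Answer: x ∈ {6}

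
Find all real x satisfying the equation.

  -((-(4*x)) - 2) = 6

Step 1. [-((-(4*x)) - 2) = 6] flip signs both sides. So neg: (-(4*x)) - 2 = -6.
Step 2. [(-(4*x)) - 2 = -6] peel the -2: add 2 from each side. So sub: -(4*x) = -4.
Step 3. [-(4*x) = -4] leading − — multiply by −1, so neg: 4*x = 4.
Step 4. [4*x = 4] divide by the outer 4. So div: x = 1.

Answer: x ∈ {1}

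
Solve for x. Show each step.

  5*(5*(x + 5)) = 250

Step 1. [5*(5*(x + 5)) = 250] 5 out front; divide by 5. So div: 5*(x + 5) = 50.
Step 2. [5*(x + 5) = 50] 5 out front; divide by 5. So div: x + 5 = 10.
Step 3. [x + 5 = 10] the outer +5 inverts by subtracting 5 ⇒ sub: x = 5.

Answer: x ∈ {5}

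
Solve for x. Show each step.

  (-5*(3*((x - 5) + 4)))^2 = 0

Step 1. [(-5*(3*((x - 5) + 4)))^2 = 0] LHS squared, RHS 0 ≥ 0: apply √ (±) ⇒ sqrt: -5*(3*((x - 5) + 4)) = 0.
Step 2. [-5*(3*((x - 5) + 4)) = 0] -5·(inner) — divide through by -5. So div: 3*((x - 5) + 4) = 0.
Step 3. [3*((x - 5) + 4) = 0] leading coefficient 3: divide by 3, so div: (x - 5) + 4 = 0.
Step 4. [(x - 5) + 4 = 0] 4 comes off first (subtract 4). So sub: x - 5 = -4.
Step 5. [x - 5 = -4] peel the -5: add 5 from each side, so sub: x = 1.

Answer: x ∈ {1}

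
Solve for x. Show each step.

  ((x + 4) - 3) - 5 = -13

Step 1. [((x + 4) - 3) - 5 = -13] peel the -5: add 5 from each side, so sub: (x + 4) - 3 = -8.
Step 2. [(x + 4) - 3 = -8] -3 is outermost — add 3 both sides, so sub: x + 4 = -5.
Step 3. [x + 4 = -5] the outer +4 inverts by subtracting 4, so sub: x = -9.

Answer: x ∈ {-9}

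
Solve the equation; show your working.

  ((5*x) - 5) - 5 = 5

Step 1. [((5*x) - 5) - 5 = 5] -5 is outermost — add 5 both sides, so sub: (5*x) - 5 = 10.
Step 2. [(5*x) - 5 = 10] common factor 5 (LHS and 10) — divide through. So factor: x - 1 = 2.
Step 3. [x - 1 = 2] peel the -1: add 1 from each side, so sub: x = 3.

Answer: x ∈ {3}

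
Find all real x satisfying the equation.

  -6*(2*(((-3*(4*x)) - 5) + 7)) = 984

Step 1. [-6*(2*(((-3*(4*x)) - 5) + 7)) = 984] -6 out front; divide by -6. So div: 2*(((-3*(4*x)) - 5) + 7) = -164.
Step 2. [2*(((-3*(4*x)) - 5) + 7) = -164] divide by the outer 2 ⇒ div: ((-3*(4*x)) - 5) + 7 = -82.
Step 3. [((-3*(4*x)) - 5) + 7 = -82] 7 comes off first (subtract 7) ⇒ sub: (-3*(4*x)) - 5 = -89.
Step 4. [(-3*(4*x)) - 5 = -89] add 5: x sits inside (… - 5), so sub: -3*(4*x) = -84.
Step 5. [-3*(4*x) = -84] -3 out front; divide by -3. So div: 4*x = 28.
Step 6. [4*x = 28] 4·(inner) — divide through by 4 ⇒ div: x = 7.

Answer: x ∈ {7}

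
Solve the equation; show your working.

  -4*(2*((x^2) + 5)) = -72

Step 1. [-4*(2*((x^2) + 5)) = -72] -4 out front; divide by -4, so div: 2*((x^2) + 5) = 18.
Step 2. [2*((x^2) + 5) = 18] LHS = 2·(…); ÷2 both sides ⇒ div: (x^2) + 5 = 9.
Step 3. [(x^2) + 5 = 9] subtract 5: x sits inside (… + 5) ⇒ sub: x^2 = 4.
Step 4. [x^2 = 4] √ both sides: 4 ≥ 0 gives two branches, so sqrt: x = 2 or -2.

Answer: x ∈ {-2, 2}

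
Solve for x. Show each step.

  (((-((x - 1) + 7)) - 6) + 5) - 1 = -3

Step 1. [(((-((x - 1) + 7)) - 6) + 5) - 1 = -3] add 1: x sits inside (… - 1). So sub: ((-((x - 1) + 7)) - 6) + 5 = -2.
Step 2. [((-((x - 1) + 7)) - 6) + 5 = -2] subtract 5: x sits inside (… + 5) ⇒ sub: (-((x - 1) + 7)) - 6 = -7.
Step 3. [(-((x - 1) + 7)) - 6 = -7] the outer -6 inverts by adding 6 ⇒ sub: -((x - 1) + 7) = -1.
Step 4. [-((x - 1) + 7) = -1] LHS negated; negate both sides, so neg: (x - 1) + 7 = 1.
Step 5. [(x - 1) + 7 = 1] 7 comes off first (subtract 7) ⇒ sub: x - 1 = -6.
Step 6. [x - 1 = -6] the outer -1 inverts by adding 1, so sub: x = -5.

Answer: x ∈ {-5}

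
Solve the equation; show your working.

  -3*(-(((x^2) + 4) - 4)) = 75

Step 1. [-3*(-(((x^2) + 4) - 4)) = 75] LHS = -3·(…); ÷-3 both sides, so div: -(((x^2) + 4) - 4) = -25.
Step 2. [-(((x^2) + 4) - 4) = -25] LHS negated; negate both sides, so neg: ((x^2) + 4) - 4 = 25.
Step 3. [((x^2) + 4) - 4 = 25] -4 is outermost — add 4 both sides, so sub: (x^2) + 4 = 29.
Step 4. [(x^2) + 4 = 29] 4 comes off first (subtract 4), so sub: x^2 = 25.
Step 5. [x^2 = 25] √ both sides: 25 ≥ 0 gives two branches, so sqrt: x = 5 or -5.

Answer: x ∈ {-5, 5}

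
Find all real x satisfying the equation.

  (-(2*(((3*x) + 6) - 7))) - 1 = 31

Step 1. [(-(2*(((3*x) + 6) - 7))) - 1 = 31] -1 is outermost — add 1 both sides ⇒ sub: -(2*(((3*x) + 6) - 7)) = 32.
Step 2. [-(2*(((3*x) + 6) - 7)) = 32] leading − — multiply by −1. So neg: 2*(((3*x) + 6) - 7) = -32.
Step 3. [2*(((3*x) + 6) - 7) = -32] 2·(inner) — divide through by 2, so div: ((3*x) + 6) - 7 = -16.
Step 4. [((3*x) + 6) - 7 = -16] the outer -7 inverts by adding 7 ⇒ sub: (3*x) + 6 = -9.
Step 5. [(3*x) + 6 = -9] 3 | LHS and 3 | -9: pull 3 out. So factor: x + 2 = -3.
Step 6. [x + 2 = -3] 2 comes off first (subtract 2). So sub: x = -5.

Answer: x ∈ {-5}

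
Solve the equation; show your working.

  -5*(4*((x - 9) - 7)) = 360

Step 1. [-5*(4*((x - 9) - 7)) = 360] leading coefficient -5: divide by -5 ⇒ div: 4*((x - 9) - 7) = -72.
Step 2. [4*((x - 9) - 7) = -72] 4 out front; divide by 4 ⇒ div: (x - 9) - 7 = -18.
Step 3. [(x - 9) - 7 = -18] 7 comes off first (add 7) ⇒ sub: x - 9 = -11.
Step 4. [x - 9 = -11] add 9: x sits inside (… - 9). So sub: x = -2.

Answer: x ∈ {-2}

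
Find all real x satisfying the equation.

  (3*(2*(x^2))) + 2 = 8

Step 1. [(3*(2*(x^2))) + 2 = 8] peel the +2: subtract 2 from each side. So sub: 3*(2*(x^2)) = 6.
Step 2. [3*(2*(x^2)) = 6] LHS = 3·(…); ÷3 both sides ⇒ div: 2*(x^2) = 2.
Step 3. [2*(x^2) = 2] 2 out front; divide by 2, so div: x^2 = 1.
Step 4. [x^2 = 1] √ both sides: 1 ≥ 0 gives two branches. So sqrt: x = 1 or -1.

Answer: x ∈ {-1, 1}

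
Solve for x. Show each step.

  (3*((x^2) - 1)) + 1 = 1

Step 1. [(3*((x^2) - 1)) + 1 = 1] 1 comes off first (subtract 1), so sub: 3*((x^2) - 1) = 0.
Step 2. [3*((x^2) - 1) = 0] divide by the outer 3. So div: (x^2) - 1 = 0.
Step 3. [(x^2) - 1 = 0] 1 comes off first (add 1) ⇒ sub: x^2 = 1.
Step 4. [x^2 = 1] √ both sides: 1 ≥ 0 gives two branches ⇒ sqrt: x = 1 or -1.

Answer: x ∈ {-1, 1}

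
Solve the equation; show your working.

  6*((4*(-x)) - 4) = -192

Step 1. [6*((4*(-x)) - 4) = -192] divide by the outer 6. So div: (4*(-x)) - 4 = -32.
Step 2. [(4*(-x)) - 4 = -32] common factor 4 (LHS and -32) — divide through ⇒ factor: (-x) - 1 = -8.
Step 3. [(-x) - 1 = -8] 1 comes off first (add 1) ⇒ sub: -x = -7.
Step 4. [-x = -7] flip signs both sides, so neg: x = 7.

Answer: x ∈ {7}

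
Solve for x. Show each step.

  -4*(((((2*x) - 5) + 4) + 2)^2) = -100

Step 1. [-4*(((((2*x) - 5) + 4) + 2)^2) = -100] -4·(inner) — divide through by -4. So div: ((((2*x) - 5) + 4) + 2)^2 = 25.
Step 2. [((((2*x) - 5) + 4) + 2)^2 = 25] LHS squared, RHS 25 ≥ 0: apply √ (±) ⇒ sqrt: (((2*x) - 5) + 4) + 2 = 5 or -5.
Step 3. [(((2*x) - 5) + 4) + 2 = 5 or -5] peel the +2: subtract 2 from each side ⇒ sub: ((2*x) - 5) + 4 = 3 or -7.
Step 4. [((2*x) - 5) + 4 = 3 or -7] peel the +4: subtract 4 from each side. So sub: (2*x) - 5 = -1 or -11.
Step 5. [(2*x) - 5 = -1 or -11] -5 is outermost — add 5 both sides ⇒ sub: 2*x = 4 or -6.
Step 6. [2*x = 4 or -6] 2 out front; divide by 2. So div: x = 2 or -3.

Answer: x ∈ {-3, 2}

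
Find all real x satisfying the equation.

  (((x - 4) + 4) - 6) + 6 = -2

Step 1. [(((x - 4) + 4) - 6) + 6 = -2] peel the +6: subtract 6 from each side, so sub: ((x - 4) + 4) - 6 = -8.
Step 2. [((x - 4) + 4) - 6 = -8] -6 is outermost — add 6 both sides ⇒ sub: (x - 4) + 4 = -2.
Step 3. [(x - 4) + 4 = -2] 4 comes off first (subtract 4). So sub: x - 4 = -6.
Step 4. [x - 4 = -6] -4 is outermost — add 4 both sides. So sub: x = -2.

Answer: x ∈ {-2}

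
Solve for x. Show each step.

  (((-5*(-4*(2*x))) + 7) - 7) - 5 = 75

Step 1. [(((-5*(-4*(2*x))) + 7) - 7) - 5 = 75] -5 is outermost — add 5 both sides, so sub: ((-5*(-4*(2*x))) + 7) - 7 = 80.
Step 2. [((-5*(-4*(2*x))) + 7) - 7 = 80] peel the -7: add 7 from each side. So sub: (-5*(-4*(2*x))) + 7 = 87.
Step 3. [(-5*(-4*(2*x))) + 7 = 87] subtract 7: x sits inside (… + 7) ⇒ sub: -5*(-4*(2*x)) = 80.
Step 4. [-5*(-4*(2*x)) = 80] leading coefficient -5: divide by -5, so div: -4*(2*x) = -16.
Step 5. [-4*(2*x) = -16] -4·(inner) — divide through by -4. So div: 2*x = 4.
Step 6. [2*x = 4] 2·(inner) — divide through by 2. So div: x = 2.

Answer: x ∈ {2}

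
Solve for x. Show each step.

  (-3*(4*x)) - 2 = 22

Step 1. [(-3*(4*x)) - 2 = 22] -2 is outermost — add 2 both sides, so sub: -3*(4*x) = 24.
Step 2. [-3*(4*x) = 24] -3 out front; divide by -3 ⇒ div: 4*x = -8.
Step 3. [4*x = -8] 4 out front; divide by 4 ⇒ div: x = -2.

Answer: x ∈ {-2}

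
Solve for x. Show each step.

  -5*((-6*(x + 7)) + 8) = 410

Step 1. [-5*((-6*(x + 7)) + 8) = 410] LHS = -5·(…); ÷-5 both sides. So div: (-6*(x + 7)) + 8 = -82.
Step 2. [(-6*(x + 7)) + 8 = -82] subtract 8: x sits inside (… + 8), so sub: -6*(x + 7) = -90.
Step 3. [-6*(x + 7) = -90] leading coefficient -6: divide by -6, so div: x + 7 = 15.
Step 4. [x + 7 = 15] +7 is outermost — subtract 7 both sides. So sub: x = 8.

Answer: x ∈ {8}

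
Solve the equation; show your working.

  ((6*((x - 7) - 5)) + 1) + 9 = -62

Step 1. [((6*((x - 7) - 5)) + 1) + 9 = -62] subtract 9: x sits inside (… + 9) ⇒ sub: (6*((x - 7) - 5)) + 1 = -71.
Step 2. [(6*((x - 7) - 5)) + 1 = -71] peel the +1: subtract 1 from each side, so sub: 6*((x - 7) - 5) = -72.
Step 3. [6*((x - 7) - 5) = -72] 6·(inner) — divide through by 6, so div: (x - 7) - 5 = -12.
Step 4. [(x - 7) - 5 = -12] the outer -5 inverts by adding 5. So sub: x - 7 = -7.
Step 5. [x - 7 = -7] add 7: x sits inside (… - 7). So sub: x = 0.

Answer: x ∈ {0}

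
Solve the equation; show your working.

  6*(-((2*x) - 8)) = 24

Step 1. [6*(-((2*x) - 8)) = 24] 6·(inner) — divide through by 6. So div: -((2*x) - 8) = 4.
Step 2. [-((2*x) - 8) = 4] LHS negated; negate both sides, so neg: (2*x) - 8 = -4.
Step 3. [(2*x) - 8 = -4] common factor 2 (LHS and -4) — divide through, so factor: x - 4 = -2.
Step 4. [x - 4 = -2] peel the -4: add 4 from each side. So sub: x = 2.

Answer: x ∈ {2}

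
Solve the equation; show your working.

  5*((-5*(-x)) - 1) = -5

Step 1. [5*((-5*(-x)) - 1) = -5] LHS = 5·(…); ÷5 both sides ⇒ div: (-5*(-x)) - 1 = -1.
Step 2. [(-5*(-x)) - 1 = -1] -1 is outermost — add 1 both sides. So sub: -5*(-x) = 0.
Step 3. [-5*(-x) = 0] -5 out front; divide by -5 ⇒ div: -x = 0.
Step 4. [-x = 0] leading − — multiply by −1 ⇒ neg: x = 0.

Answer: x ∈ {0}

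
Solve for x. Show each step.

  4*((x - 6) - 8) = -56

Step 1. [4*((x - 6) - 8) = -56] 4·(inner) — divide through by 4, so div: (x - 6) - 8 = -14.
Step 2. [(x - 6) - 8 = -14] -8 is outermost — add 8 both sides, so sub: x - 6 = -6.
Step 3. [x - 6 = -6] peel the -6: add 6 from each side ⇒ sub: x = 0.

Answer: x ∈ {0}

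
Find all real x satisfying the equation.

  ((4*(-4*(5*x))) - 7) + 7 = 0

Step 1. [((4*(-4*(5*x))) - 7) + 7 = 0] 7 comes off first (subtract 7) ⇒ sub: (4*(-4*(5*x))) - 7 = -7.
Step 2. [(4*(-4*(5*x))) - 7 = -7] peel the -7: add 7 from each side. So sub: 4*(-4*(5*x)) = 0.
Step 3. [4*(-4*(5*x)) = 0] LHS = 4·(…); ÷4 both sides. So div: -4*(5*x) = 0.
Step 4. [-4*(5*x) = 0] leading coefficient -4: divide by -4, so div: 5*x = 0.
Step 5. [5*x = 0] 5·(inner) — divide through by 5. So div: x = 0.

Answer: x ∈ {0}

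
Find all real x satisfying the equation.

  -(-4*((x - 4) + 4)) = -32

Step 1. [-(-4*((x - 4) + 4)) = -32] LHS negated; negate both sides ⇒ neg: -4*((x - 4) + 4) = 32.
Step 2. [-4*((x - 4) + 4) = 32] -4·(inner) — divide through by -4, so div: (x - 4) + 4 = -8.
Step 3. [(x - 4) + 4 = -8] the outer +4 inverts by subtracting 4 ⇒ sub: x - 4 = -12.
Step 4. [x - 4 = -12] the outer -4 inverts by adding 4, so sub: x = -8.

Answer: x ∈ {-8}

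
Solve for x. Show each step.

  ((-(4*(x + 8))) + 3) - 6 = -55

Step 1. [((-(4*(x + 8))) + 3) - 6 = -55] peel the -6: add 6 from each side, so sub: (-(4*(x + 8))) + 3 = -49.
Step 2. [(-(4*(x + 8))) + 3 = -49] 3 comes off first (subtract 3). So sub: -(4*(x + 8)) = -52.
Step 3. [-(4*(x + 8)) = -52] LHS negated; negate both sides, so neg: 4*(x + 8) = 52.
Step 4. [4*(x + 8) = 52] 4 out front; divide by 4. So div: x + 8 = 13.
Step 5. [x + 8 = 13] +8 is outermost — subtract 8 both sides. So sub: x = 5.

Answer: x ∈ {5}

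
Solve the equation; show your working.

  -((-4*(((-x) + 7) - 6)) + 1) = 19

Step 1. [-((-4*(((-x) + 7) - 6)) + 1) = 19] LHS negated; negate both sides, so neg: (-4*(((-x) + 7) - 6)) + 1 = -19.
Step 2. [(-4*(((-x) + 7) - 6)) + 1 = -19] +1 is outermost — subtract 1 both sides. So sub: -4*(((-x) + 7) - 6) = -20.
Step 3. [-4*(((-x) + 7) - 6) = -20] -4·(inner) — divide through by -4 ⇒ div: ((-x) + 7) - 6 = 5.
Step 4. [((-x) + 7) - 6 = 5] 6 comes off first (add 6) ⇒ sub: (-x) + 7 = 11.
Step 5. [(-x) + 7 = 11] peel the +7: subtract 7 from each side, so sub: -x = 4.
Step 6. [-x = 4] leading − — multiply by −1, so neg: x = -4.

Answer: x ∈ {-4}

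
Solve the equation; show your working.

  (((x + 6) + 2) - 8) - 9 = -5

Step 1. [(((x + 6) + 2) - 8) - 9 = -5] -9 is outermost — add 9 both sides ⇒ sub: ((x + 6) + 2) - 8 = 4.
Step 2. [((x + 6) + 2) - 8 = 4] 8 comes off first (add 8). So sub: (x + 6) + 2 = 12.
Step 3. [(x + 6) + 2 = 12] +2 is outermost — subtract 2 both sides. So sub: x + 6 = 10.
Step 4. [x + 6 = 10] 6 comes off first (subtract 6), so sub: x = 4.

Answer: x ∈ {4}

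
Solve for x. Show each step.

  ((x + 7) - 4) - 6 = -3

Step 1. [((x + 7) - 4) - 6 = -3] 6 comes off first (add 6). So sub: (x + 7) - 4 = 3.
Step 2. [(x + 7) - 4 = 3] the outer -4 inverts by adding 4, so sub: x + 7 = 7.
Step 3. [x + 7 = 7] the outer +7 inverts by subtracting 7. So sub: x = 0.

Answer: x ∈ {0}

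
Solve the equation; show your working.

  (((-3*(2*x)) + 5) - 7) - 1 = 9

Step 1. [(((-3*(2*x)) + 5) - 7) - 1 = 9] the outer -1 inverts by adding 1 ⇒ sub: ((-3*(2*x)) + 5) - 7 = 10.
Step 2. [((-3*(2*x)) + 5) - 7 = 10] add 7: x sits inside (… - 7). So sub: (-3*(2*x)) + 5 = 17.
Step 3. [(-3*(2*x)) + 5 = 17] subtract 5: x sits inside (… + 5). So sub: -3*(2*x) = 12.
Step 4. [-3*(2*x) = 12] -3·(inner) — divide through by -3 ⇒ div: 2*x = -4.
Step 5. [2*x = -4] 2 out front; divide by 2, so div: x = -2.

Answer: x ∈ {-2}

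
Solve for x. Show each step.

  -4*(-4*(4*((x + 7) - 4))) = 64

Step 1. [-4*(-4*(4*((x + 7) - 4))) = 64] -4·(inner) — divide through by -4, so div: -4*(4*((x + 7) - 4)) = -16.
Step 2. [-4*(4*((x + 7) - 4)) = -16] leading coefficient -4: divide by -4, so div: 4*((x + 7) - 4) = 4.
Step 3. [4*((x + 7) - 4) = 4] 4 out front; divide by 4. So div: (x + 7) - 4 = 1.
Step 4. [(x + 7) - 4 = 1] peel the -4: add 4 from each side. So sub: x + 7 = 5.
Step 5. [x + 7 = 5] peel the +7: subtract 7 from each side, so sub: x = -2.

Answer: x ∈ {-2}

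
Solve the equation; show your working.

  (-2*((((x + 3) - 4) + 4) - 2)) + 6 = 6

Step 1. [(-2*((((x + 3) - 4) + 4) - 2)) + 6 = 6] common factor -2 (LHS and 6) — divide through. So factor: ((((x + 3) - 4) + 4) - 2) - 3 = -3.
Step 2. [((((x + 3) - 4) + 4) - 2) - 3 = -3] the outer -3 inverts by adding 3. So sub: (((x + 3) - 4) + 4) - 2 = 0.
Step 3. [(((x + 3) - 4) + 4) - 2 = 0] add 2: x sits inside (… - 2). So sub: ((x + 3) - 4) + 4 = 2.
Step 4. [((x + 3) - 4) + 4 = 2] subtract 4: x sits inside (… + 4), so sub: (x + 3) - 4 = -2.
Step 5. [(x + 3) - 4 = -2] 4 comes off first (add 4) ⇒ sub: x + 3 = 2.
Step 6. [x + 3 = 2] 3 comes off first (subtract 3), so sub: x = -1.

Answer: x ∈ {-1}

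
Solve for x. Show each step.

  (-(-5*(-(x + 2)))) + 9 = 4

Step 1. [(-(-5*(-(x + 2)))) + 9 = 4] subtract 9: x sits inside (… + 9) ⇒ sub: -(-5*(-(x + 2))) = -5.
Step 2. [-(-5*(-(x + 2))) = -5] leading − — multiply by −1, so neg: -5*(-(x + 2)) = 5.
Step 3. [-5*(-(x + 2)) = 5] -5 out front; divide by -5, so div: -(x + 2) = -1.
Step 4. [-(x + 2) = -1] flip signs both sides ⇒ neg: x + 2 = 1.
Step 5. [x + 2 = 1] +2 is outermost — subtract 2 both sides, so sub: x = -1.

Answer: x ∈ {-1}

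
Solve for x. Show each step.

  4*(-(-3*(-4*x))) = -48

Step 1. [4*(-(-3*(-4*x))) = -48] 4 out front; divide by 4 ⇒ div: -(-3*(-4*x)) = -12.
Step 2. [-(-3*(-4*x)) = -12] LHS negated; negate both sides, so neg: -3*(-4*x) = 12.
Step 3. [-3*(-4*x) = 12] -3 out front; divide by -3 ⇒ div: -4*x = -4.
Step 4. [-4*x = -4] LHS = -4·(…); ÷-4 both sides. So div: x = 1.

Answer: x ∈ {1}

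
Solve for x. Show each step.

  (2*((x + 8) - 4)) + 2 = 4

Step 1. [(2*((x + 8) - 4)) + 2 = 4] the outer +2 inverts by subtracting 2, so sub: 2*((x + 8) - 4) = 2.
Step 2. [2*((x + 8) - 4) = 2] LHS = 2·(…); ÷2 both sides ⇒ div: (x + 8) - 4 = 1.
Step 3. [(x + 8) - 4 = 1] -4 is outermost — add 4 both sides ⇒ sub: x + 8 = 5.
Step 4. [x + 8 = 5] 8 comes off first (subtract 8) ⇒ sub: x = -3.

Answer: x ∈ {-3}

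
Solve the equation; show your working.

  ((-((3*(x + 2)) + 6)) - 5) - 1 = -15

Step 1. [((-((3*(x + 2)) + 6)) - 5) - 1 = -15] add 1: x sits inside (… - 1), so sub: (-((3*(x + 2)) + 6)) - 5 = -14.
Step 2. [(-((3*(x + 2)) + 6)) - 5 = -14] 5 comes off first (add 5), so sub: -((3*(x + 2)) + 6) = -9.
Step 3. [-((3*(x + 2)) + 6) = -9] LHS negated; negate both sides, so neg: (3*(x + 2)) + 6 = 9.
Step 4. [(3*(x + 2)) + 6 = 9] the outer +6 inverts by subtracting 6, so sub: 3*(x + 2) = 3.
Step 5. [3*(x + 2) = 3] leading coefficient 3: divide by 3. So div: x + 2 = 1.
Step 6. [x + 2 = 1] +2 is outermost — subtract 2 both sides. So sub: x = -1.

Answer: x ∈ {-1}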